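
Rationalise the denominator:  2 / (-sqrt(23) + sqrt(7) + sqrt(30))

(-7*sqrt(23) + 23*sqrt(7) + sqrt(4830))/161

Group as (sqrt(7) + sqrt(30)) - sqrt(23); multiply by (sqrt(7) + sqrt(30)) + sqrt(23), then rationalise the remaining surd.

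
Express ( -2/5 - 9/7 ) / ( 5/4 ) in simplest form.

-236/175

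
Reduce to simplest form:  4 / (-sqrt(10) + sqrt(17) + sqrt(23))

Group as (sqrt(17) + sqrt(23)) - sqrt(10); multiply by (sqrt(17) + sqrt(23)) + sqrt(10), then rationalise the remaining surd.

(-15*sqrt(10) + 2*sqrt(23) + 8*sqrt(17) + sqrt(3910))/83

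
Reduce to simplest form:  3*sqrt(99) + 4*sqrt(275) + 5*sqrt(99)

3*sqrt(99) = 9*sqrt(11); 4*sqrt(275) = 20*sqrt(11); 5*sqrt(99) = 15*sqrt(11)
Combine: (9 + 20 + 15)·sqrt(11) = 44*sqrt(11)

44*sqrt(11)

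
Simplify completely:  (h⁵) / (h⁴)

h

Quotient: h¹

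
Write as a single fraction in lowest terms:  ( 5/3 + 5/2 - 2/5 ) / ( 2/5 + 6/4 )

113/57

Numerator: 5/3 + 5/2 - 2/5 = 113/30
Denominator: 2/5 + 6/4 = 19/10
Divide: (113/30) · (10/19) = 113/57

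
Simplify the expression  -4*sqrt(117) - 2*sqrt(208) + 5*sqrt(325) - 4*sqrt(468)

-19*sqrt(13)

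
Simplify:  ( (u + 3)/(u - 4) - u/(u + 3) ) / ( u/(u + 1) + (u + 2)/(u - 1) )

(10*u³ + 9*u² - 10*u - 9)/(2*u⁴ - 24*u² - 26*u - 24)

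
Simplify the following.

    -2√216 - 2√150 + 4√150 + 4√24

2√216 = 12*√6; 2√150 = 10*√6; 4√150 = 20*√6; 4√24 = 8*√6
Combine: (-12 - 10 + 20 + 8)·√6 = 6*√6

6*√6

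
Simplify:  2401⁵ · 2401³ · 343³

7^41

2401⁵ = 7^20; 2401³ = 7^12; 343³ = 7^9
Combine exponents: 7^41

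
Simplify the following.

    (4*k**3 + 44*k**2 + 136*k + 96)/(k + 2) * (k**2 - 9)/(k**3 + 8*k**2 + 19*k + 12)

Factor: 4*k**3 + 44*k**2 + 136*k + 96 = 4*(k + 4)*(k + 6)*(k + 1);  k**2 - 9 = (k - 3)*(k + 3);  k**3 + 8*k**2 + 19*k + 12 = (k + 4)*(k + 1)*(k + 3)
Cancel the common factors (k + 1), (k + 3), (k + 4).

(4*k**2 + 12*k - 72)/(k + 2)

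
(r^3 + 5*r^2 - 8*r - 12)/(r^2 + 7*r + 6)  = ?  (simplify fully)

Factor: r^3 + 5*r^2 - 8*r - 12 = (r - 2)*(r + 1)*(r + 6);  r^2 + 7*r + 6 = (r + 1)*(r + 6)
Cancel the common factors (r + 6), (r + 1).

r - 2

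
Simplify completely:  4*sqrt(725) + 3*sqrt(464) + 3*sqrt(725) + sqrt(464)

51*sqrt(29)

4*sqrt(725) = 20*sqrt(29); 3*sqrt(464) = 12*sqrt(29); 3*sqrt(725) = 15*sqrt(29); sqrt(464) = 4*sqrt(29)
Combine: (20 + 12 + 15 + 4)·sqrt(29) = 51*sqrt(29)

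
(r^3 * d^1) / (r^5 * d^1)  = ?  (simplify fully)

r^(-2)

Quotient: (r^-2)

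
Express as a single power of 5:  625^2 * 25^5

625^2 = 5^8; 25^5 = 5^10
Combine exponents: 5^18

5^18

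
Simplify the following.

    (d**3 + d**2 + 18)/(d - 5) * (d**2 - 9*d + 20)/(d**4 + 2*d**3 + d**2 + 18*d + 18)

(d - 4)/(d + 1)

Factor: d**3 + d**2 + 18 = (d + 3)*(d**2 - 2*d + 6);  d**2 - 9*d + 20 = (d - 4)*(d - 5);  d**4 + 2*d**3 + d**2 + 18*d + 18 = (d + 1)*(d**2 - 2*d + 6)*(d + 3)
Cancel the common factors (d**2 - 2*d + 6), (d - 5), (d + 3).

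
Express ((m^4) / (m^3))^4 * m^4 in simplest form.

m^8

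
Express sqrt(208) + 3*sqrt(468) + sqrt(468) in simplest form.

28*sqrt(13)

sqrt(208) = 4*sqrt(13); 3*sqrt(468) = 18*sqrt(13); sqrt(468) = 6*sqrt(13)
Combine: (4 + 18 + 6)·sqrt(13) = 28*sqrt(13)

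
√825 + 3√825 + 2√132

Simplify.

24*√33

√825 = 5*√33; 3√825 = 15*√33; 2√132 = 4*√33
Combine: (5 + 15 + 4)·√33 = 24*√33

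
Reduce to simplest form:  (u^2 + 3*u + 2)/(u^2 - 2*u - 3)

(u + 2)/(u - 3)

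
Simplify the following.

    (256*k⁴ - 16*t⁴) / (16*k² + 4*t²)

16*k² - 4*t²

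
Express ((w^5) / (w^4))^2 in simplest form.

w^2

Inside the bracket: w^1
Raise to the power 2: w^2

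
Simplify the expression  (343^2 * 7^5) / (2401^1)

7^7

343^2 = 7^6; 7^5 = 7^5; 2401^1 = 7^4
Combine exponents: 7^7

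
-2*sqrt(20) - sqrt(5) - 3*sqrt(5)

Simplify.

2*sqrt(20) = 4*sqrt(5); sqrt(5) = sqrt(5); 3*sqrt(5) = 3*sqrt(5)
Combine: (-4 - 1 - 3)·sqrt(5) = -8*sqrt(5)

-8*sqrt(5)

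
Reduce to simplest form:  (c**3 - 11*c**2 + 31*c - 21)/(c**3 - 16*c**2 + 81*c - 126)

(c - 1)/(c - 6)

Factor: c**3 - 11*c**2 + 31*c - 21 = (c - 3)*(c - 7)*(c - 1);  c**3 - 16*c**2 + 81*c - 126 = (c - 7)*(c - 6)*(c - 3)
Cancel the common factors (c - 3), (c - 7).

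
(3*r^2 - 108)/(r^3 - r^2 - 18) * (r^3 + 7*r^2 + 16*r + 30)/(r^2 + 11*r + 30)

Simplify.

(3*r - 18)/(r - 3)

Factor: 3*r^2 - 108 = 3*(r - 6)*(r + 6);  r^3 - r^2 - 18 = (r - 3)*(r^2 + 2*r + 6);  r^3 + 7*r^2 + 16*r + 30 = (r^2 + 2*r + 6)*(r + 5);  r^2 + 11*r + 30 = (r + 6)*(r + 5)
Cancel the common factors (r^2 + 2*r + 6), (r + 5), (r + 6).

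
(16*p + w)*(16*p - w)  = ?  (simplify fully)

Product of conjugates: (P+Q)(P-Q) = P**2 - Q**2.

256*p**2 - w**2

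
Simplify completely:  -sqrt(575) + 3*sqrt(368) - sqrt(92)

5*sqrt(23)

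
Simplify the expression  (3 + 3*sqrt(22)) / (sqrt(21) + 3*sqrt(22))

(-sqrt(462) - sqrt(21) + 3*sqrt(22) + 66)/59

Multiply numerator and denominator by -sqrt(21) + 3*sqrt(22).
Denominator becomes 177; numerator becomes -3*sqrt(462) - 3*sqrt(21) + 9*sqrt(22) + 198.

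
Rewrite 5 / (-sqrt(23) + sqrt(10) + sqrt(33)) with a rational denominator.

Group as (sqrt(10) + sqrt(33)) - sqrt(23); multiply by (sqrt(10) + sqrt(33)) + sqrt(23), then rationalise the remaining surd.

(-10*sqrt(23) + 23*sqrt(10) + sqrt(7590))/92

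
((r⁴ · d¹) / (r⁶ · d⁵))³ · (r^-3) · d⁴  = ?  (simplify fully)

Inside the bracket: (r^-2) · (d^-4)
Raise to the power 3: (r^-6) · (d^-12)
Multiply by (r^-3) · d⁴: add exponents.

1/(d⁸*r⁹)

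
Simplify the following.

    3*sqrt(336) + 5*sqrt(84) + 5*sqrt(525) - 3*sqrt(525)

3*sqrt(336) = 12*sqrt(21); 5*sqrt(84) = 10*sqrt(21); 5*sqrt(525) = 25*sqrt(21); 3*sqrt(525) = 15*sqrt(21)
Combine: (12 + 10 + 25 - 15)·sqrt(21) = 32*sqrt(21)

32*sqrt(21)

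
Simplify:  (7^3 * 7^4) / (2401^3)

7^3 = 7^3; 7^4 = 7^4; 2401^3 = 7^12
Combine exponents: 7^(-5)

7^(-5)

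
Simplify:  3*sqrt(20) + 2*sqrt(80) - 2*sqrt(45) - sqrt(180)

3*sqrt(20) = 6*sqrt(5); 2*sqrt(80) = 8*sqrt(5); 2*sqrt(45) = 6*sqrt(5); sqrt(180) = 6*sqrt(5)
Combine: (6 + 8 - 6 - 6)·sqrt(5) = 2*sqrt(5)

2*sqrt(5)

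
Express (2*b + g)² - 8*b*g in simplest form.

(2*b - g)²

Expand the square and combine the 8*b*g term.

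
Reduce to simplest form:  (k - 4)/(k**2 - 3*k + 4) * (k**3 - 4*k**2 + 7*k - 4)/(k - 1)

k - 4

Factor: k**3 - 4*k**2 + 7*k - 4 = (k**2 - 3*k + 4)*(k - 1)
Cancel the common factors (k**2 - 3*k + 4), (k - 1).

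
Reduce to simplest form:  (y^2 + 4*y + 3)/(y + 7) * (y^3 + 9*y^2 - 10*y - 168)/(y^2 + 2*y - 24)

Factor: y^2 + 4*y + 3 = (y + 3)*(y + 1);  y^3 + 9*y^2 - 10*y - 168 = (y + 6)*(y + 7)*(y - 4);  y^2 + 2*y - 24 = (y - 4)*(y + 6)
Cancel the common factors (y + 6), (y - 4), (y + 7).

y^2 + 4*y + 3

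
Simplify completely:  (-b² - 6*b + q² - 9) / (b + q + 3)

Difference of squares: factor out (b + q + 3).

-b + q - 3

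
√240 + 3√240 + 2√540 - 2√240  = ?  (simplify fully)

20*√15

√240 = 4*√15; 3√240 = 12*√15; 2√540 = 12*√15; 2√240 = 8*√15
Combine: (4 + 12 + 12 - 8)·√15 = 20*√15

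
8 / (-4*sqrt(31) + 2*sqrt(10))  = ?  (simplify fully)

(-4*sqrt(31) - 2*sqrt(10))/57

Multiply numerator and denominator by 2*sqrt(10) + 4*sqrt(31).
Denominator becomes -456; numerator becomes 16*sqrt(10) + 32*sqrt(31).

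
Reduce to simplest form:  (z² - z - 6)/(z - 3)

z + 2

Factor: z² - z - 6 = (z + 2)·(z - 3)
Cancel the common factor (z - 3).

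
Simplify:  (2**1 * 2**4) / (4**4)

2**(-3)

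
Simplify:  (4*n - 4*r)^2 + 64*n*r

16*(n + r)^2

Expanding gives 16*n^2 + 32*n*r + 16*r^2, a perfect square.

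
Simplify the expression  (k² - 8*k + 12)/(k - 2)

Factor: k² - 8*k + 12 = (k - 2)·(k - 6)
Cancel the common factor (k - 2).

k - 6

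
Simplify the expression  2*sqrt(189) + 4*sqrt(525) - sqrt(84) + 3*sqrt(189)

33*sqrt(21)

2*sqrt(189) = 6*sqrt(21); 4*sqrt(525) = 20*sqrt(21); sqrt(84) = 2*sqrt(21); 3*sqrt(189) = 9*sqrt(21)
Combine: (6 + 20 - 2 + 9)·sqrt(21) = 33*sqrt(21)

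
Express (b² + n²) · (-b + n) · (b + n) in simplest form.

-b⁴ + n⁴

Pair the conjugate factors: (n+b)(n-b) = -b² + n², then repeat with the next factor.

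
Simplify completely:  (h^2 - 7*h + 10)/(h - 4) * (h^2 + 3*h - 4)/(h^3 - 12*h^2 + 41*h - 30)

Factor: h^2 - 7*h + 10 = (h - 2)*(h - 5);  h^2 + 3*h - 4 = (h - 1)*(h + 4);  h^3 - 12*h^2 + 41*h - 30 = (h - 5)*(h - 6)*(h - 1)
Cancel the common factors (h - 1), (h - 5).

(h^2 + 2*h - 8)/(h^2 - 10*h + 24)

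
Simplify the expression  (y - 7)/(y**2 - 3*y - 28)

1/(y + 4)

Factor: y**2 - 3*y - 28 = (y + 4)*(y - 7)
Cancel the common factor (y - 7).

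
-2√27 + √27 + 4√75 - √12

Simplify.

15*√3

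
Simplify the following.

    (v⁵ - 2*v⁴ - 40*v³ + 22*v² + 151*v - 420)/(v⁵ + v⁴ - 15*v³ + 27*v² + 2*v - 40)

Factor: v⁵ - 2*v⁴ - 40*v³ + 22*v² + 151*v - 420 = (v² - 3*v + 4)·(v + 5)·(v + 3)·(v - 7);  v⁵ + v⁴ - 15*v³ + 27*v² + 2*v - 40 = (v - 2)·(v² - 3*v + 4)·(v + 1)·(v + 5)
Cancel the common factors (v² - 3*v + 4), (v + 5).

(v² - 4*v - 21)/(v² - v - 2)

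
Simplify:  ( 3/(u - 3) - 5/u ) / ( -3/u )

(2*u - 15)/(3*u - 9)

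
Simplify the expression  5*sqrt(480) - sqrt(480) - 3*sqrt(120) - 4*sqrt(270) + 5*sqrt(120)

5*sqrt(480) = 20*sqrt(30); sqrt(480) = 4*sqrt(30); 3*sqrt(120) = 6*sqrt(30); 4*sqrt(270) = 12*sqrt(30); 5*sqrt(120) = 10*sqrt(30)
Combine: (20 - 4 - 6 - 12 + 10)·sqrt(30) = 8*sqrt(30)

8*sqrt(30)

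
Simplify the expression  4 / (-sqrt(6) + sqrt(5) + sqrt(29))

(-30*sqrt(5) - 2*sqrt(870) + 28*sqrt(6) + 18*sqrt(29))/51

Group as (sqrt(5) + sqrt(29)) - sqrt(6); multiply by (sqrt(5) + sqrt(29)) + sqrt(6), then rationalise the remaining surd.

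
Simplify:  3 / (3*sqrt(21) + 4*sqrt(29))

(-9*sqrt(21) + 12*sqrt(29))/275

Multiply numerator and denominator by -3*sqrt(21) + 4*sqrt(29).
Denominator becomes 275; numerator becomes -9*sqrt(21) + 12*sqrt(29).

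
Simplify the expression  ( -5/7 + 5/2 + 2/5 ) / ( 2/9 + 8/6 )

Numerator: -5/7 + 5/2 + 2/5 = 153/70
Denominator: 2/9 + 8/6 = 14/9
Divide: (153/70) · (9/14) = 1377/980

1377/980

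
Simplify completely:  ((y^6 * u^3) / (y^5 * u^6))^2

y^2/u^6

Inside the bracket: y^1 * (u^-3)
Raise to the power 2: y^2 * (u^-6)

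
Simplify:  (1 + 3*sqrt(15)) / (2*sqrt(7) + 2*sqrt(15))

Multiply numerator and denominator by -2*sqrt(7) + 2*sqrt(15).
Denominator becomes 32; numerator becomes -6*sqrt(105) - 2*sqrt(7) + 2*sqrt(15) + 90.

(-3*sqrt(105) - sqrt(7) + sqrt(15) + 45)/16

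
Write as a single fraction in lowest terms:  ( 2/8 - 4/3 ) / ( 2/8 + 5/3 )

-13/23

Numerator: 2/8 - 4/3 = -13/12
Denominator: 2/8 + 5/3 = 23/12
Divide: (-13/12) · (12/23) = -13/23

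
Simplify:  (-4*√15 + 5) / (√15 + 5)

Multiply numerator and denominator by -√15 + 5.
Denominator becomes 10; numerator becomes -25*√15 + 85.

(-5*√15 + 17)/2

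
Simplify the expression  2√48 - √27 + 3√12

11*√3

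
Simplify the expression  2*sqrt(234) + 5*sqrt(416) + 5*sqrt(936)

56*sqrt(26)

2*sqrt(234) = 6*sqrt(26); 5*sqrt(416) = 20*sqrt(26); 5*sqrt(936) = 30*sqrt(26)
Combine: (6 + 20 + 30)·sqrt(26) = 56*sqrt(26)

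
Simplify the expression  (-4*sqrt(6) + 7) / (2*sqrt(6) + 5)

-34*sqrt(6) + 83

Multiply numerator and denominator by -2*sqrt(6) + 5.
Denominator becomes 1; numerator becomes -34*sqrt(6) + 83.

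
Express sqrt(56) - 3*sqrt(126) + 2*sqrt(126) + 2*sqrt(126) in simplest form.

sqrt(56) = 2*sqrt(14); 3*sqrt(126) = 9*sqrt(14); 2*sqrt(126) = 6*sqrt(14); 2*sqrt(126) = 6*sqrt(14)
Combine: (2 - 9 + 6 + 6)·sqrt(14) = 5*sqrt(14)

5*sqrt(14)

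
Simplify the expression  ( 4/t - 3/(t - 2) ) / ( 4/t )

(t - 8)/(4*t - 8)

Numerator: 4/t - 3/(t - 2) = (t - 8)/(t^2 - 2*t)
Denominator: 4/t = 4/t
Divide: ((t - 8)/(t^2 - 2*t)) · (t/4) = (t - 8)/(4*t - 8)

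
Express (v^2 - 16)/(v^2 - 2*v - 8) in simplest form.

(v + 4)/(v + 2)

Factor: v^2 - 16 = (v - 4)*(v + 4);  v^2 - 2*v - 8 = (v + 2)*(v - 4)
Cancel the common factor (v - 4).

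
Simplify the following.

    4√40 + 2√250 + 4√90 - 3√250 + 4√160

4√40 = 8*√10; 2√250 = 10*√10; 4√90 = 12*√10; 3√250 = 15*√10; 4√160 = 16*√10
Combine: (8 + 10 + 12 - 15 + 16)·√10 = 31*√10

31*√10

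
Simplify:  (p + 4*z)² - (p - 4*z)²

Write as f(p,(4*z)) - f(p,-(4*z)) and expand.

16*p*z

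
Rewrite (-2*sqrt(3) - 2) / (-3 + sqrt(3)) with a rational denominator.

(6 + 4*sqrt(3))/3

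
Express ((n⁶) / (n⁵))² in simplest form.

Inside the bracket: n¹
Raise to the power 2: n²

n²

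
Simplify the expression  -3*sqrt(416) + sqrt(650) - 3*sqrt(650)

3*sqrt(416) = 12*sqrt(26); sqrt(650) = 5*sqrt(26); 3*sqrt(650) = 15*sqrt(26)
Combine: (-12 + 5 - 15)·sqrt(26) = -22*sqrt(26)

-22*sqrt(26)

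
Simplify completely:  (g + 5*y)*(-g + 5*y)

-g^2 + 25*y^2

Product of conjugates: (P+Q)(P-Q) = P^2 - Q^2.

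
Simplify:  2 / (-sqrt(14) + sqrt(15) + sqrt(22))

(-46*sqrt(14) + 14*sqrt(22) + 42*sqrt(15) + 8*sqrt(1155))/791

Group as (sqrt(15) + sqrt(22)) - sqrt(14); multiply by (sqrt(15) + sqrt(22)) + sqrt(14), then rationalise the remaining surd.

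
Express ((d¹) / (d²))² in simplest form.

d^(-2)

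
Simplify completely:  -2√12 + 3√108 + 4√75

34*√3

2√12 = 4*√3; 3√108 = 18*√3; 4√75 = 20*√3
Combine: (-4 + 18 + 20)·√3 = 34*√3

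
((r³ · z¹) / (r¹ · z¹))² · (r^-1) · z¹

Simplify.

r³*z

Inside the bracket: r²
Raise to the power 2: r⁴
Multiply by (r^-1) · z¹: add exponents.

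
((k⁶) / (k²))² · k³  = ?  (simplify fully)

k^11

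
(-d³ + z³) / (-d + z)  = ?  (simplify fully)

d² + d*z + z²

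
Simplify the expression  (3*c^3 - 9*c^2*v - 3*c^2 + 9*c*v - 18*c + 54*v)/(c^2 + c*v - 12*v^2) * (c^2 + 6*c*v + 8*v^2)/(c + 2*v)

3*c^2 - 3*c - 18

Factor: 3*c^3 - 9*c^2*v - 3*c^2 + 9*c*v - 18*c + 54*v = 3*(c - 3)*(c + 2)*(c - 3*v);  c^2 + c*v - 12*v^2 = (c + 4*v)*(c - 3*v);  c^2 + 6*c*v + 8*v^2 = (c + 4*v)*(c + 2*v)
Cancel the common factors (c - 3*v), (c + 2*v), (c + 4*v).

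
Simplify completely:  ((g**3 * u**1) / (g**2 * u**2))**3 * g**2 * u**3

Inside the bracket: g**1 * (u**-1)
Raise to the power 3: g**3 * (u**-3)
Multiply by g**2 * u**3: add exponents.

g**5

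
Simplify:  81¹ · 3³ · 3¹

3^8

81¹ = 3^4; 3³ = 3^3; 3¹ = 3^1
Combine exponents: 3^8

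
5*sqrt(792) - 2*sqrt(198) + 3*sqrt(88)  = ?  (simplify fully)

30*sqrt(22)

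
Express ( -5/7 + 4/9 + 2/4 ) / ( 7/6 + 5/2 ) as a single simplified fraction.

Numerator: -5/7 + 4/9 + 2/4 = 29/126
Denominator: 7/6 + 5/2 = 11/3
Divide: (29/126) · (3/11) = 29/462

29/462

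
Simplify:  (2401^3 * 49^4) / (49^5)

7^10

2401^3 = 7^12; 49^4 = 7^8; 49^5 = 7^10
Combine exponents: 7^10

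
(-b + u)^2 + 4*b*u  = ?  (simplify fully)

Expand the square and combine the 4*b*u term.

(b + u)^2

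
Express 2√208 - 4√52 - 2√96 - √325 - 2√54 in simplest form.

2√208 = 8*√13; 4√52 = 8*√13; 2√96 = 8*√6; √325 = 5*√13; 2√54 = 6*√6

-14*√6 - 5*√13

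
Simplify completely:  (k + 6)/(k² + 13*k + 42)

1/(k + 7)

Factor: k² + 13*k + 42 = (k + 7)·(k + 6)
Cancel the common factor (k + 6).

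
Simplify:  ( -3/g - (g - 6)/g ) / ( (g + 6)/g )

(-g + 3)/(g + 6)

Numerator: -3/g - (g - 6)/g = (-g + 3)/g
Denominator: (g + 6)/g = (g + 6)/g
Divide: ((-g + 3)/g) · (g/(g + 6)) = (-g + 3)/(g + 6)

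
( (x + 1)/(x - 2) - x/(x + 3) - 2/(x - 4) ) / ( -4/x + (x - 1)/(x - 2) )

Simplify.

Numerator: (x + 1)/(x - 2) - x/(x + 3) - 2/(x - 4) = (4*x² - 23*x)/(x³ - 3*x² - 10*x + 24)
Denominator: -4/x + (x - 1)/(x - 2) = (x² - 5*x + 8)/(x² - 2*x)
Divide: ((4*x² - 23*x)/(x³ - 3*x² - 10*x + 24)) · ((x² - 2*x)/(x² - 5*x + 8)) = (4*x³ - 23*x²)/(x⁴ - 6*x³ + x² + 52*x - 96)

(4*x³ - 23*x²)/(x⁴ - 6*x³ + x² + 52*x - 96)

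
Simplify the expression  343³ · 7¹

7^10

343³ = 7^9; 7¹ = 7^1
Combine exponents: 7^10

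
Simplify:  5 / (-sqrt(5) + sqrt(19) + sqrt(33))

Group as (sqrt(19) + sqrt(33)) - sqrt(5); multiply by (sqrt(19) + sqrt(33)) + sqrt(5), then rationalise the remaining surd.

(-235*sqrt(5) - 45*sqrt(33) + 95*sqrt(19) + 10*sqrt(3135))/299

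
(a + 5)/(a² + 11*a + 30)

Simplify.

1/(a + 6)

Factor: a² + 11*a + 30 = (a + 6)·(a + 5)
Cancel the common factor (a + 5).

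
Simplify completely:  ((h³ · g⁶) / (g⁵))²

g²*h⁶

Inside the bracket: h³ · g¹
Raise to the power 2: h⁶ · g²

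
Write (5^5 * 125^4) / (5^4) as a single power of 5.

5^13

5^5 = 5^5; 125^4 = 5^12; 5^4 = 5^4
Combine exponents: 5^13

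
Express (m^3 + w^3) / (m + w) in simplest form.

Apply the sum-of-cubes factorisation and cancel (m + w).

m^2 - m*w + w^2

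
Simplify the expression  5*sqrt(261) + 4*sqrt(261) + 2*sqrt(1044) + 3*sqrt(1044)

57*sqrt(29)

5*sqrt(261) = 15*sqrt(29); 4*sqrt(261) = 12*sqrt(29); 2*sqrt(1044) = 12*sqrt(29); 3*sqrt(1044) = 18*sqrt(29)
Combine: (15 + 12 + 12 + 18)·sqrt(29) = 57*sqrt(29)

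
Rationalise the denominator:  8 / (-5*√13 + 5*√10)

Multiply numerator and denominator by 5*√10 + 5*√13.
Denominator becomes -75; numerator becomes 40*√10 + 40*√13.

(-8*√13 - 8*√10)/15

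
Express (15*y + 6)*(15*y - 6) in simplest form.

225*y^2 - 36

(15*y)^2 - (6)^2 = 225*y^2 - 36.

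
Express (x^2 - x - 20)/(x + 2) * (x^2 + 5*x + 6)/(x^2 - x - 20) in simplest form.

Factor: x^2 - x - 20 = (x + 4)*(x - 5);  x^2 + 5*x + 6 = (x + 2)*(x + 3);  x^2 - x - 20 = (x - 5)*(x + 4)
Cancel the common factors (x + 2), (x - 5), (x + 4).

x + 3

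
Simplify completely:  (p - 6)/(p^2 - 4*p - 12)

Factor: p^2 - 4*p - 12 = (p + 2)*(p - 6)
Cancel the common factor (p - 6).

1/(p + 2)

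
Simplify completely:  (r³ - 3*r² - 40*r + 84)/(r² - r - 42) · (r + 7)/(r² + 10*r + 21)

(r - 2)/(r + 3)

Factor: r³ - 3*r² - 40*r + 84 = (r - 2)·(r + 6)·(r - 7);  r² - r - 42 = (r + 6)·(r - 7);  r² + 10*r + 21 = (r + 3)·(r + 7)
Cancel the common factors (r - 7), (r + 7), (r + 6).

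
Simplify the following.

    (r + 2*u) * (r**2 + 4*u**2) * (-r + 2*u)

Telescope via difference of squares: ((2*u)+r)((2*u)-r) = -r**2 + 4*u**2, then repeat with the next factor.

-r**4 + 16*u**4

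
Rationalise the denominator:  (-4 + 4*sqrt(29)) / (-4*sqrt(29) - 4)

Multiply numerator and denominator by -4 + 4*sqrt(29).
Denominator becomes -448; numerator becomes -32*sqrt(29) + 480.

-(-sqrt(29) + 1)^2/28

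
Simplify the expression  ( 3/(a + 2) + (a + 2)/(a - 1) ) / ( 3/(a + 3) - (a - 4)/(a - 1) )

(-a^3 - 10*a^2 - 22*a - 3)/(a^3 - 2*a^2 - 17*a - 18)

Numerator: 3/(a + 2) + (a + 2)/(a - 1) = (a^2 + 7*a + 1)/(a^2 + a - 2)
Denominator: 3/(a + 3) - (a - 4)/(a - 1) = (-a^2 + 4*a + 9)/(a^2 + 2*a - 3)
Divide: ((a^2 + 7*a + 1)/(a^2 + a - 2)) · ((a^2 + 2*a - 3)/(-a^2 + 4*a + 9)) = (-a^3 - 10*a^2 - 22*a - 3)/(a^3 - 2*a^2 - 17*a - 18)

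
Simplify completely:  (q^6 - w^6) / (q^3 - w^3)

Difference of sixth powers: factor out (q^3 - w^3).

q^3 + w^3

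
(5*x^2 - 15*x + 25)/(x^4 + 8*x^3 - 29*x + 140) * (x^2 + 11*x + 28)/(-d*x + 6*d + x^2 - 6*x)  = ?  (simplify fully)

5/(-d*x + 6*d + x^2 - 6*x)

Factor: 5*x^2 - 15*x + 25 = 5*(x^2 - 3*x + 5);  x^4 + 8*x^3 - 29*x + 140 = (x + 7)*(x^2 - 3*x + 5)*(x + 4);  x^2 + 11*x + 28 = (x + 7)*(x + 4);  -d*x + 6*d + x^2 - 6*x = (-d + x)*(x - 6)
Cancel the common factors (x^2 - 3*x + 5), (x + 4), (x + 7).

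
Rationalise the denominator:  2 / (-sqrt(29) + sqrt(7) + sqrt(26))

(-2*sqrt(29) + 5*sqrt(26) + 24*sqrt(7) + sqrt(5278))/178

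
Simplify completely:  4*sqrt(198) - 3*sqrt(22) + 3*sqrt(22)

12*sqrt(22)

4*sqrt(198) = 12*sqrt(22); 3*sqrt(22) = 3*sqrt(22); 3*sqrt(22) = 3*sqrt(22)
Combine: (12 - 3 + 3)·sqrt(22) = 12*sqrt(22)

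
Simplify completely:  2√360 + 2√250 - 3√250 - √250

2√360 = 12*√10; 2√250 = 10*√10; 3√250 = 15*√10; √250 = 5*√10
Combine: (12 + 10 - 15 - 5)·√10 = 2*√10

2*√10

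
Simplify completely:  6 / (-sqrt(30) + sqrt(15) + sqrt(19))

Group as (sqrt(15) + sqrt(19)) - sqrt(30); multiply by (sqrt(15) + sqrt(19)) + sqrt(30), then rationalise the remaining surd.

(-6*sqrt(30) + 39*sqrt(19) + 51*sqrt(15) + 45*sqrt(38))/281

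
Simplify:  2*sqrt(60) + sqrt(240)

8*sqrt(15)

2*sqrt(60) = 4*sqrt(15); sqrt(240) = 4*sqrt(15)
Combine: (4 + 4)·sqrt(15) = 8*sqrt(15)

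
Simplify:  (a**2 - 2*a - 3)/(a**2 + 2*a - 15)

Factor: a**2 - 2*a - 3 = (a + 1)*(a - 3);  a**2 + 2*a - 15 = (a - 3)*(a + 5)
Cancel the common factor (a - 3).

(a + 1)/(a + 5)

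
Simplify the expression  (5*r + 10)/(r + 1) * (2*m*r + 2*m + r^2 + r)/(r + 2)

Factor: 5*r + 10 = 5*(r + 2);  2*m*r + 2*m + r^2 + r = (2*m + r)*(r + 1)
Cancel the common factors (r + 1), (r + 2).

10*m + 5*r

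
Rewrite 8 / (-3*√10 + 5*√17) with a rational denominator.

Multiply numerator and denominator by 3*√10 + 5*√17.
Denominator becomes 335; numerator becomes 24*√10 + 40*√17.

(24*√10 + 40*√17)/335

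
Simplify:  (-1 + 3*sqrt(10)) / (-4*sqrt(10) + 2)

(-59 - sqrt(10))/78

Multiply numerator and denominator by 2 + 4*sqrt(10).
Denominator becomes -156; numerator becomes 2*sqrt(10) + 118.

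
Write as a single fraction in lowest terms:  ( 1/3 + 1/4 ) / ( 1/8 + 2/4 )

14/15

Numerator: 1/3 + 1/4 = 7/12
Denominator: 1/8 + 2/4 = 5/8
Divide: (7/12) · (8/5) = 14/15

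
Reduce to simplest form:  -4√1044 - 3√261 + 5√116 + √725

-18*√29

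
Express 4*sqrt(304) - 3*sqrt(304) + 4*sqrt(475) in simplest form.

24*sqrt(19)

4*sqrt(304) = 16*sqrt(19); 3*sqrt(304) = 12*sqrt(19); 4*sqrt(475) = 20*sqrt(19)
Combine: (16 - 12 + 20)·sqrt(19) = 24*sqrt(19)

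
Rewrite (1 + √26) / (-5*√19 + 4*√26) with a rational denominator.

(-5*√494 - 104 - 5*√19 - 4*√26)/59

Multiply numerator and denominator by 4*√26 + 5*√19.
Denominator becomes -59; numerator becomes 4*√26 + 5*√19 + 104 + 5*√494.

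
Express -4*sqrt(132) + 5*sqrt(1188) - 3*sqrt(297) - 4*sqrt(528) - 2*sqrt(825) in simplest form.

4*sqrt(132) = 8*sqrt(33); 5*sqrt(1188) = 30*sqrt(33); 3*sqrt(297) = 9*sqrt(33); 4*sqrt(528) = 16*sqrt(33); 2*sqrt(825) = 10*sqrt(33)
Combine: (-8 + 30 - 9 - 16 - 10)·sqrt(33) = -13*sqrt(33)

-13*sqrt(33)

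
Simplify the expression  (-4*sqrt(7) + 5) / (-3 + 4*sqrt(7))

Multiply numerator and denominator by -4*sqrt(7) - 3.
Denominator becomes -103; numerator becomes -8*sqrt(7) + 97.

(-97 + 8*sqrt(7))/103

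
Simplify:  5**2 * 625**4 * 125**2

5**2 = 5**2; 625**4 = 5**16; 125**2 = 5**6
Combine exponents: 5**24

5**24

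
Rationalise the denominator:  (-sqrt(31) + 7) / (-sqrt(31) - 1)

(-4*sqrt(31) + 19)/15

Multiply numerator and denominator by -1 + sqrt(31).
Denominator becomes -30; numerator becomes -38 + 8*sqrt(31).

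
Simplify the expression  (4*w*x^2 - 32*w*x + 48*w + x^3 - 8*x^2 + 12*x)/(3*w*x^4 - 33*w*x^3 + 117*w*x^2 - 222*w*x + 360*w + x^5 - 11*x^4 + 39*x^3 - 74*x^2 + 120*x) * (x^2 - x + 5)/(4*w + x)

Factor: 4*w*x^2 - 32*w*x + 48*w + x^3 - 8*x^2 + 12*x = (x - 2)*(4*w + x)*(x - 6);  3*w*x^4 - 33*w*x^3 + 117*w*x^2 - 222*w*x + 360*w + x^5 - 11*x^4 + 39*x^3 - 74*x^2 + 120*x = (x - 4)*(x^2 - x + 5)*(3*w + x)*(x - 6)
Cancel the common factors (x^2 - x + 5), (x - 6), (4*w + x).

(x - 2)/(3*w*x - 12*w + x^2 - 4*x)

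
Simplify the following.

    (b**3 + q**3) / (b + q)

b**2 - b*q + q**2

Factor as (a+b)(a**2-ab+b**2) with a=b, b=q.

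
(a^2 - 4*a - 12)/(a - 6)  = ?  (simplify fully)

Factor: a^2 - 4*a - 12 = (a - 6)*(a + 2)
Cancel the common factor (a - 6).

a + 2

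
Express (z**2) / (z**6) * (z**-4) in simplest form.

Quotient: (z**-4)
Multiply by (z**-4): add exponents.

z**(-8)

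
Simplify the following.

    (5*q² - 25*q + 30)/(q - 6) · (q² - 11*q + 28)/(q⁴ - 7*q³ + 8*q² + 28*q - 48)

(5*q - 35)/(q² - 4*q - 12)

Factor: 5*q² - 25*q + 30 = 5·(q - 3)·(q - 2);  q² - 11*q + 28 = (q - 7)·(q - 4);  q⁴ - 7*q³ + 8*q² + 28*q - 48 = (q + 2)·(q - 3)·(q - 2)·(q - 4)
Cancel the common factors (q - 4), (q - 3), (q - 2).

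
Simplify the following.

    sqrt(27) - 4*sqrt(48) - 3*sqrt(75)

sqrt(27) = 3*sqrt(3); 4*sqrt(48) = 16*sqrt(3); 3*sqrt(75) = 15*sqrt(3)
Combine: (3 - 16 - 15)·sqrt(3) = -28*sqrt(3)

-28*sqrt(3)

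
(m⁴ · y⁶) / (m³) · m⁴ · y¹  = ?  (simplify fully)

m⁵*y⁷

Quotient: m¹ · y⁶
Multiply by m⁴ · y¹: add exponents.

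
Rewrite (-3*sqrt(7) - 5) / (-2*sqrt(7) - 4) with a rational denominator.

(-sqrt(7) + 11)/6

Multiply numerator and denominator by -4 + 2*sqrt(7).
Denominator becomes -12; numerator becomes -22 + 2*sqrt(7).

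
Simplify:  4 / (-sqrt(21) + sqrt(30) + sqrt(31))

(-20*sqrt(21) + 10*sqrt(31) + 11*sqrt(30) + 3*sqrt(2170))/265

Group as (sqrt(30) + sqrt(31)) - sqrt(21); multiply by (sqrt(30) + sqrt(31)) + sqrt(21), then rationalise the remaining surd.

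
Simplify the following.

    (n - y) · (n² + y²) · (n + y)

(n+y)(n-y) = n² - y²; continue pairing.

n⁴ - y⁴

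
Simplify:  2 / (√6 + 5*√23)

(-2*√6 + 10*√23)/569

Multiply numerator and denominator by -5*√23 + √6.
Denominator becomes -569; numerator becomes -10*√23 + 2*√6.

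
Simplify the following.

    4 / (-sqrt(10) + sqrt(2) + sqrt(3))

Group as (sqrt(2) + sqrt(3)) - sqrt(10); multiply by (sqrt(2) + sqrt(3)) + sqrt(10), then rationalise the remaining surd.

-20*sqrt(10) - 36*sqrt(3) - 44*sqrt(2) - 16*sqrt(15)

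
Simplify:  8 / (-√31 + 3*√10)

Multiply numerator and denominator by √31 + 3*√10.
Denominator becomes 59; numerator becomes 8*√31 + 24*√10.

(8*√31 + 24*√10)/59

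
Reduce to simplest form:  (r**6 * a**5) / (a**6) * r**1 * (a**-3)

r**7/a**4

Quotient: r**6 * (a**-1)
Multiply by r**1 * (a**-3): add exponents.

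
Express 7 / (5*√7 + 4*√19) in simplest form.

Multiply numerator and denominator by -4*√19 + 5*√7.
Denominator becomes -129; numerator becomes -28*√19 + 35*√7.

(-35*√7 + 28*√19)/129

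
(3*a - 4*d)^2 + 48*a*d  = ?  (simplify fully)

After expansion: 9*a^2 + 24*a*d + 16*d^2 — a perfect-square trinomial.

(3*a + 4*d)^2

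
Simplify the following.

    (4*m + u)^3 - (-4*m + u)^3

128*m^3 + 24*m*u^2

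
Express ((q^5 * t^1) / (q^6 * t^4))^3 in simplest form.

Inside the bracket: (q^-1) * (t^-3)
Raise to the power 3: (q^-3) * (t^-9)

1/(q^3*t^9)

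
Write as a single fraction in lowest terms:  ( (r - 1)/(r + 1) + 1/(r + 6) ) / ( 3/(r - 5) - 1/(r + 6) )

Numerator: (r - 1)/(r + 1) + 1/(r + 6) = (r^2 + 6*r - 5)/(r^2 + 7*r + 6)
Denominator: 3/(r - 5) - 1/(r + 6) = (2*r + 23)/(r^2 + r - 30)
Divide: ((r^2 + 6*r - 5)/(r^2 + 7*r + 6)) · ((r^2 + r - 30)/(2*r + 23)) = (r^3 + r^2 - 35*r + 25)/(2*r^2 + 25*r + 23)

(r^3 + r^2 - 35*r + 25)/(2*r^2 + 25*r + 23)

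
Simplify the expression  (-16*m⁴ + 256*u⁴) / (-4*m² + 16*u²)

Factor (4*u)^4 - (2*m)^4 and cancel (-4*m² + 16*u²).

4*m² + 16*u²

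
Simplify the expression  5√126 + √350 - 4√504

-4*√14

5√126 = 15*√14; √350 = 5*√14; 4√504 = 24*√14
Combine: (15 + 5 - 24)·√14 = -4*√14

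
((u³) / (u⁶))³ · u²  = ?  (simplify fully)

Inside the bracket: (u^-3)
Raise to the power 3: (u^-9)
Multiply by u²: add exponents.

u^(-7)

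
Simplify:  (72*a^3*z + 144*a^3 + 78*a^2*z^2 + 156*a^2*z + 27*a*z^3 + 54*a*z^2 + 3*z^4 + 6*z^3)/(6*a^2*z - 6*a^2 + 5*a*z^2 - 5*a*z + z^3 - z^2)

(12*a*z + 24*a + 3*z^2 + 6*z)/(z - 1)

Factor: 72*a^3*z + 144*a^3 + 78*a^2*z^2 + 156*a^2*z + 27*a*z^3 + 54*a*z^2 + 3*z^4 + 6*z^3 = 3*(4*a + z)*(z + 2)*(3*a + z)*(2*a + z);  6*a^2*z - 6*a^2 + 5*a*z^2 - 5*a*z + z^3 - z^2 = (3*a + z)*(2*a + z)*(z - 1)
Cancel the common factors (3*a + z), (2*a + z).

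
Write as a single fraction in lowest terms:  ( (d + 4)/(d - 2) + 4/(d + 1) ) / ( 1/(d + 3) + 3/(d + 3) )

(d³ + 12*d² + 23*d - 12)/(4*d² - 4*d - 8)

Numerator: (d + 4)/(d - 2) + 4/(d + 1) = (d² + 9*d - 4)/(d² - d - 2)
Denominator: 1/(d + 3) + 3/(d + 3) = 4/(d + 3)
Divide: ((d² + 9*d - 4)/(d² - d - 2)) · (d/4 + 3/4) = (d³ + 12*d² + 23*d - 12)/(4*d² - 4*d - 8)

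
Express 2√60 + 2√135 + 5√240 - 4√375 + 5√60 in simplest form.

2√60 = 4*√15; 2√135 = 6*√15; 5√240 = 20*√15; 4√375 = 20*√15; 5√60 = 10*√15
Combine: (4 + 6 + 20 - 20 + 10)·√15 = 20*√15

20*√15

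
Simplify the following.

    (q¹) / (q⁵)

Quotient: (q^-4)

q^(-4)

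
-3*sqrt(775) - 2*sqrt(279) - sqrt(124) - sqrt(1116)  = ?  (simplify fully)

3*sqrt(775) = 15*sqrt(31); 2*sqrt(279) = 6*sqrt(31); sqrt(124) = 2*sqrt(31); sqrt(1116) = 6*sqrt(31)
Combine: (-15 - 6 - 2 - 6)·sqrt(31) = -29*sqrt(31)

-29*sqrt(31)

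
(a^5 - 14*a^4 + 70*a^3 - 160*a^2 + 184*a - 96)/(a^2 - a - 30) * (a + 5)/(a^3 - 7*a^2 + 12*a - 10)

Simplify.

Factor: a^5 - 14*a^4 + 70*a^3 - 160*a^2 + 184*a - 96 = (a - 2)*(a - 6)*(a - 4)*(a^2 - 2*a + 2);  a^2 - a - 30 = (a - 6)*(a + 5);  a^3 - 7*a^2 + 12*a - 10 = (a^2 - 2*a + 2)*(a - 5)
Cancel the common factors (a^2 - 2*a + 2), (a + 5), (a - 6).

(a^2 - 6*a + 8)/(a - 5)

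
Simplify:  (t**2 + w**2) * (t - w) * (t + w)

(t+w)(t-w) = t**2 - w**2; continue pairing.

t**4 - w**4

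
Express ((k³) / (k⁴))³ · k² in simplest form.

Inside the bracket: (k^-1)
Raise to the power 3: (k^-3)
Multiply by k²: add exponents.

1/k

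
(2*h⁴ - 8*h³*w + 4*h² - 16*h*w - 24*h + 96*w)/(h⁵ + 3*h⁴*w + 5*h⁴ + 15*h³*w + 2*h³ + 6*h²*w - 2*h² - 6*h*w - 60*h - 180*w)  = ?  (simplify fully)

(2*h - 8*w)/(h² + 3*h*w + 5*h + 15*w)

Factor: 2*h⁴ - 8*h³*w + 4*h² - 16*h*w - 24*h + 96*w = 2·(h - 4*w)·(h - 2)·(h² + 2*h + 6);  h⁵ + 3*h⁴*w + 5*h⁴ + 15*h³*w + 2*h³ + 6*h²*w - 2*h² - 6*h*w - 60*h - 180*w = (h² + 2*h + 6)·(h + 5)·(h + 3*w)·(h - 2)
Cancel the common factors (h² + 2*h + 6), (h - 2).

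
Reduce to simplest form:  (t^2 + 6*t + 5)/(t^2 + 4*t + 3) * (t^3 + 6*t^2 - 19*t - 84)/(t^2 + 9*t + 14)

(t^2 + t - 20)/(t + 2)

Factor: t^2 + 6*t + 5 = (t + 1)*(t + 5);  t^2 + 4*t + 3 = (t + 1)*(t + 3);  t^3 + 6*t^2 - 19*t - 84 = (t + 3)*(t + 7)*(t - 4);  t^2 + 9*t + 14 = (t + 2)*(t + 7)
Cancel the common factors (t + 7), (t + 3), (t + 1).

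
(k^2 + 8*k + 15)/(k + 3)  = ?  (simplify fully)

Factor: k^2 + 8*k + 15 = (k + 5)*(k + 3)
Cancel the common factor (k + 3).

k + 5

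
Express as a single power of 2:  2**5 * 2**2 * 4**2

2**11

2**5 = 2**5; 2**2 = 2**2; 4**2 = 2**4
Combine exponents: 2**11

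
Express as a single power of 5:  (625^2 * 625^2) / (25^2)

5^12

625^2 = 5^8; 625^2 = 5^8; 25^2 = 5^4
Combine exponents: 5^12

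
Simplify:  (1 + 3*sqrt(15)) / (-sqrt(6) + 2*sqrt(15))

(sqrt(6) + 2*sqrt(15) + 9*sqrt(10) + 90)/54

Multiply numerator and denominator by sqrt(6) + 2*sqrt(15).
Denominator becomes 54; numerator becomes sqrt(6) + 2*sqrt(15) + 9*sqrt(10) + 90.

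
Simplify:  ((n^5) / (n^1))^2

Inside the bracket: n^4
Raise to the power 2: n^8

n^8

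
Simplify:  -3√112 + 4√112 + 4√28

12*√7

3√112 = 12*√7; 4√112 = 16*√7; 4√28 = 8*√7
Combine: (-12 + 16 + 8)·√7 = 12*√7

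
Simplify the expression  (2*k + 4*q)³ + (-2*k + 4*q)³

96*k²*q + 128*q³

Binomially expand both and collect terms in (4*q), (2*k).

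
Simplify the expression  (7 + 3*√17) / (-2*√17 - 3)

(-81 - 5*√17)/59

Multiply numerator and denominator by -3 + 2*√17.
Denominator becomes -59; numerator becomes 5*√17 + 81.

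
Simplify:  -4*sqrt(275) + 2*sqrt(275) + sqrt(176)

-6*sqrt(11)

4*sqrt(275) = 20*sqrt(11); 2*sqrt(275) = 10*sqrt(11); sqrt(176) = 4*sqrt(11)
Combine: (-20 + 10 + 4)·sqrt(11) = -6*sqrt(11)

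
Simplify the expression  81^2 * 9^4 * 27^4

3^28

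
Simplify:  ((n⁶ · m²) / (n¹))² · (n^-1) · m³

Inside the bracket: n⁵ · m²
Raise to the power 2: n^10 · m⁴
Multiply by (n^-1) · m³: add exponents.

m⁷*n⁹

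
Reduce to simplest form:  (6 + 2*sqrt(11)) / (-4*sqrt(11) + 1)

(-94 - 26*sqrt(11))/175

Multiply numerator and denominator by 1 + 4*sqrt(11).
Denominator becomes -175; numerator becomes 26*sqrt(11) + 94.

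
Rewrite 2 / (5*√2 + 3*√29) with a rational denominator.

Multiply numerator and denominator by -5*√2 + 3*√29.
Denominator becomes 211; numerator becomes -10*√2 + 6*√29.

(-10*√2 + 6*√29)/211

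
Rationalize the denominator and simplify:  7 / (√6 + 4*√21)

(-7*√6 + 28*√21)/330

Multiply numerator and denominator by -4*√21 + √6.
Denominator becomes -330; numerator becomes -28*√21 + 7*√6.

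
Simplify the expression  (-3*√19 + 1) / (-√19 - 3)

-√19 + 6

Multiply numerator and denominator by -3 + √19.
Denominator becomes -10; numerator becomes -60 + 10*√19.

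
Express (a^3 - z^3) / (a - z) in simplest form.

a^3 - z^3 = (a - z)(a^2 + a*z + z^2).

a^2 + a*z + z^2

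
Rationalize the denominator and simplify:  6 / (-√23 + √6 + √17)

Group as (√6 + √17) - √23; multiply by (√6 + √17) + √23, then rationalise the remaining surd.

(6*√17 + 17*√6 + √2346)/34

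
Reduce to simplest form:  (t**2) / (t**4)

Quotient: (t**-2)

t**(-2)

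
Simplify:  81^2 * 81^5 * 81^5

81^2 = 3^8; 81^5 = 3^20; 81^5 = 3^20
Combine exponents: 3^48

3^48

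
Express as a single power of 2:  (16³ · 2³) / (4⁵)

16³ = 2^12; 2³ = 2^3; 4⁵ = 2^10
Combine exponents: 2^5

2^5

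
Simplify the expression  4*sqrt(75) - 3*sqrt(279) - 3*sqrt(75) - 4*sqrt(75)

4*sqrt(75) = 20*sqrt(3); 3*sqrt(279) = 9*sqrt(31); 3*sqrt(75) = 15*sqrt(3); 4*sqrt(75) = 20*sqrt(3)

-9*sqrt(31) - 15*sqrt(3)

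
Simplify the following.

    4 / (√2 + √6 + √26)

Group as (√6 + √26) + √2; multiply by (√6 + √26) - √2, then rationalise the remaining surd.

(-22*√6 - 30*√2 + 4*√78 + 18*√26)/69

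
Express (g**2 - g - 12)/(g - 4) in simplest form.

g + 3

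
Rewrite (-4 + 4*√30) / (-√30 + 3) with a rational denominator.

(-108 - 8*√30)/21

Multiply numerator and denominator by 3 + √30.
Denominator becomes -21; numerator becomes 8*√30 + 108.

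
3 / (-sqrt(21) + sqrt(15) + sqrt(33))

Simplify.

Group as (sqrt(15) + sqrt(33)) - sqrt(21); multiply by (sqrt(15) + sqrt(33)) + sqrt(21), then rationalise the remaining surd.

(-9*sqrt(21) + sqrt(33) + 13*sqrt(15) + 2*sqrt(1155))/139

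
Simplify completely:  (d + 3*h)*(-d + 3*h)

-d^2 + 9*h^2

Product of conjugates: (P+Q)(P-Q) = P^2 - Q^2.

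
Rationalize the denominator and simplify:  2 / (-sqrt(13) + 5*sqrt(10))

(2*sqrt(13) + 10*sqrt(10))/237

Multiply numerator and denominator by sqrt(13) + 5*sqrt(10).
Denominator becomes 237; numerator becomes 2*sqrt(13) + 10*sqrt(10).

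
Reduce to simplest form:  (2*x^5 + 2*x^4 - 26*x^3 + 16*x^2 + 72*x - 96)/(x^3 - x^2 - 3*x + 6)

Factor: 2*x^5 + 2*x^4 - 26*x^3 + 16*x^2 + 72*x - 96 = 2*(x^2 - 3*x + 3)*(x + 2)*(x + 4)*(x - 2);  x^3 - x^2 - 3*x + 6 = (x + 2)*(x^2 - 3*x + 3)
Cancel the common factors (x^2 - 3*x + 3), (x + 2).

2*x^2 + 4*x - 16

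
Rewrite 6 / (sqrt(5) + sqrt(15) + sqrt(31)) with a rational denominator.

Group as (sqrt(15) + sqrt(31)) + sqrt(5); multiply by (sqrt(15) + sqrt(31)) - sqrt(5), then rationalise the remaining surd.

(-60*sqrt(93) - 66*sqrt(31) + 126*sqrt(15) + 246*sqrt(5))/179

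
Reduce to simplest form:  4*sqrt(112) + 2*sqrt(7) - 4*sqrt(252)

-6*sqrt(7)

4*sqrt(112) = 16*sqrt(7); 2*sqrt(7) = 2*sqrt(7); 4*sqrt(252) = 24*sqrt(7)
Combine: (16 + 2 - 24)·sqrt(7) = -6*sqrt(7)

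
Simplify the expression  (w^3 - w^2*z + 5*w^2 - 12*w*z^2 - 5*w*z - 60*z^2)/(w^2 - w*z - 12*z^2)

Factor: w^3 - w^2*z + 5*w^2 - 12*w*z^2 - 5*w*z - 60*z^2 = (w - 4*z)*(w + 3*z)*(w + 5);  w^2 - w*z - 12*z^2 = (w + 3*z)*(w - 4*z)
Cancel the common factors (w - 4*z), (w + 3*z).

w + 5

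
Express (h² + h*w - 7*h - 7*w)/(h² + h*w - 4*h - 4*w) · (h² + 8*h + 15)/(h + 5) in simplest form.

Factor: h² + h*w - 7*h - 7*w = (h - 7)·(h + w);  h² + h*w - 4*h - 4*w = (h + w)·(h - 4);  h² + 8*h + 15 = (h + 3)·(h + 5)
Cancel the common factors (h + w), (h + 5).

(h² - 4*h - 21)/(h - 4)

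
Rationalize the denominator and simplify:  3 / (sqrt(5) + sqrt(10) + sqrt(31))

Group as (sqrt(5) + sqrt(10)) + sqrt(31); multiply by (sqrt(5) + sqrt(10)) - sqrt(31), then rationalise the remaining surd.

(-39*sqrt(10) - 54*sqrt(5) + 15*sqrt(62) + 24*sqrt(31))/28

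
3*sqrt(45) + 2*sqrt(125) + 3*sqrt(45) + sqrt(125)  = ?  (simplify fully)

3*sqrt(45) = 9*sqrt(5); 2*sqrt(125) = 10*sqrt(5); 3*sqrt(45) = 9*sqrt(5); sqrt(125) = 5*sqrt(5)
Combine: (9 + 10 + 9 + 5)·sqrt(5) = 33*sqrt(5)

33*sqrt(5)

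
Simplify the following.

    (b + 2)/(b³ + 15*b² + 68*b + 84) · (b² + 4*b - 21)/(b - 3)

1/(b + 6)

Factor: b³ + 15*b² + 68*b + 84 = (b + 2)·(b + 7)·(b + 6);  b² + 4*b - 21 = (b - 3)·(b + 7)
Cancel the common factors (b - 3), (b + 7), (b + 2).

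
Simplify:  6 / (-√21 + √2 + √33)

Group as (√2 + √33) - √21; multiply by (√2 + √33) + √21, then rationalise the remaining surd.

(-21*√21 - 15*√33 + 78*√2 + 9*√154)/17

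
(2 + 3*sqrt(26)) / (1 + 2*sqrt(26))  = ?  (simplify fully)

(sqrt(26) + 154)/103

Multiply numerator and denominator by -2*sqrt(26) + 1.
Denominator becomes -103; numerator becomes -154 - sqrt(26).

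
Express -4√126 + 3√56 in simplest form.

-6*√14

4√126 = 12*√14; 3√56 = 6*√14
Combine: (-12 + 6)·√14 = -6*√14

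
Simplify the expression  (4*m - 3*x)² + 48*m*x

After expansion: 16*m² + 24*m*x + 9*x² — a perfect-square trinomial.

(4*m + 3*x)²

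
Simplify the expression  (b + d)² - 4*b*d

Expand the square and combine the 4*b*d term.

(b - d)²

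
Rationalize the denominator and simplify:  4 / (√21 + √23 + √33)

Group as (√21 + √23) + √33; multiply by (√21 + √23) - √33, then rationalise the remaining surd.

(-24*√1771 + 44*√33 + 124*√23 + 140*√21)/1811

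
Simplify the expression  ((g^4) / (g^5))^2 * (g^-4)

g^(-6)

Inside the bracket: (g^-1)
Raise to the power 2: (g^-2)
Multiply by (g^-4): add exponents.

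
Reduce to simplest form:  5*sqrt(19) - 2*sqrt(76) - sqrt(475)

-4*sqrt(19)

5*sqrt(19) = 5*sqrt(19); 2*sqrt(76) = 4*sqrt(19); sqrt(475) = 5*sqrt(19)
Combine: (5 - 4 - 5)·sqrt(19) = -4*sqrt(19)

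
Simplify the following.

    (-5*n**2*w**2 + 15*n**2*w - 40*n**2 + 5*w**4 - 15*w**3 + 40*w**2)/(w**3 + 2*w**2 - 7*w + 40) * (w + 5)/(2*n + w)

Factor: -5*n**2*w**2 + 15*n**2*w - 40*n**2 + 5*w**4 - 15*w**3 + 40*w**2 = 5*(-n + w)*(w**2 - 3*w + 8)*(n + w);  w**3 + 2*w**2 - 7*w + 40 = (w**2 - 3*w + 8)*(w + 5)
Cancel the common factors (w**2 - 3*w + 8), (w + 5).

(-5*n**2 + 5*w**2)/(2*n + w)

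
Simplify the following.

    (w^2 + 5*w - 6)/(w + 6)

Factor: w^2 + 5*w - 6 = (w + 6)*(w - 1)
Cancel the common factor (w + 6).

w - 1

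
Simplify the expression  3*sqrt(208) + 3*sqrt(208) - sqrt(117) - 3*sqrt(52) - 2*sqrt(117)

3*sqrt(208) = 12*sqrt(13); 3*sqrt(208) = 12*sqrt(13); sqrt(117) = 3*sqrt(13); 3*sqrt(52) = 6*sqrt(13); 2*sqrt(117) = 6*sqrt(13)
Combine: (12 + 12 - 3 - 6 - 6)·sqrt(13) = 9*sqrt(13)

9*sqrt(13)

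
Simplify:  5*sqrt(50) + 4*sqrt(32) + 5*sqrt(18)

5*sqrt(50) = 25*sqrt(2); 4*sqrt(32) = 16*sqrt(2); 5*sqrt(18) = 15*sqrt(2)
Combine: (25 + 16 + 15)·sqrt(2) = 56*sqrt(2)

56*sqrt(2)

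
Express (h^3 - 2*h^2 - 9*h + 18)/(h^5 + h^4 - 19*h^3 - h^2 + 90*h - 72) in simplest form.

1/(h^2 + 3*h - 4)

Factor: h^3 - 2*h^2 - 9*h + 18 = (h + 3)*(h - 3)*(h - 2);  h^5 + h^4 - 19*h^3 - h^2 + 90*h - 72 = (h + 4)*(h - 1)*(h + 3)*(h - 2)*(h - 3)
Cancel the common factors (h + 3), (h - 2), (h - 3).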